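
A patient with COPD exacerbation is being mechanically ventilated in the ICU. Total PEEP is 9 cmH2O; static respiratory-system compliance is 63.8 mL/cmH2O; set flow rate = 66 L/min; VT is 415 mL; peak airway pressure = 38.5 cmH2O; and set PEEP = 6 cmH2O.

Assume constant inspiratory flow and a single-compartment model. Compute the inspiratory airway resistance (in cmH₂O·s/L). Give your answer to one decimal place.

20.9

Flow: 66 L/min ÷ 60 = 1.1 L/s.
Total PEEP = 9 cmH2O (set 6 + intrinsic 3); this is the baseline alveolar pressure.
Equation of motion (constant flow): PIP = Vt/C + R·V̇ + PEEP.
R·V̇ = PIP − Vt/C − PEEP = 38.5 − 415/63.8 − 9 = 38.5 − 6.505 − 9 = 22.995 cmH2O.
R = 22.995 / 1.1 = 20.905 cmH2O·s/L.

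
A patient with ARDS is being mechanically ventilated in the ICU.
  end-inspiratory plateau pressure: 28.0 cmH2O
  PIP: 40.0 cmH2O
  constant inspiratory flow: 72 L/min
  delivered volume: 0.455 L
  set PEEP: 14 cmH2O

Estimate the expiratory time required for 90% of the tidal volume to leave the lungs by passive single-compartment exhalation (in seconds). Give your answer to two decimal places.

0.75

Flow: 72 L/min ÷ 60 = 1.2 L/s.
R = (PIP − Pplat)/V̇ = (40.0 − 28.0) / 1.2 = 12.0/1.2 = 10.0 cmH2O·s/L.
C = Vt/(Pplat − PEEP) = 455.0 / (28.0 − 14) = 455.0/14.0 = 32.5 mL/cmH2O.
τ = R × C = 10.0 × 0.0325 L/cmH2O = 0.325 s.
t = −τ·ln(1 − 0.90) = −0.325·ln(0.1) = 0.7483 s.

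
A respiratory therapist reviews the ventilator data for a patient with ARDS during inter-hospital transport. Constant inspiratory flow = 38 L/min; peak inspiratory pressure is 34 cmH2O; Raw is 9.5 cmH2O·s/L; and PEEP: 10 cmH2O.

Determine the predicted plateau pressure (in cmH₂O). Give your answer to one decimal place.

28.0

Flow: 38 L/min ÷ 60 = 0.6333 L/s.
Pplat = PIP − Raw × flow = 34 − 9.5 × 0.6333 = 34 − 6.016 = 27.984 cmH2O.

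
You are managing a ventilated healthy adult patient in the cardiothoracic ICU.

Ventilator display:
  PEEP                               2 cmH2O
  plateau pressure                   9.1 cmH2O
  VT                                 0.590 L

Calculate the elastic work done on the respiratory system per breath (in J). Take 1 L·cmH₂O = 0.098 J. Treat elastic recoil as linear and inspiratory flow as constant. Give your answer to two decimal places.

0.21

Elastic work ≈ ½ × (Pplat − PEEP) × Vt = 0.5 × (9.1 − 2) × 0.590 L = 0.5 × 7.1 × 0.590 = 2.095 L·cmH2O.
× 0.098 J/(L·cmH2O) → 0.2053 J.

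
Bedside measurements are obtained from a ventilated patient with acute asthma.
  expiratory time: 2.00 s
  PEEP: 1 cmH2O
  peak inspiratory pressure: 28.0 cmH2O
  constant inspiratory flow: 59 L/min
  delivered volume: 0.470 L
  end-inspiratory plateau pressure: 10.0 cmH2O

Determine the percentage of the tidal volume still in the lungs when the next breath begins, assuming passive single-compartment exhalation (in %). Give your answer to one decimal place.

Flow: 59 L/min ÷ 60 = 0.9833 L/s.
R = (PIP − Pplat)/V̇ = (28.0 − 10.0) / 0.9833 = 18.0/0.9833 = 18.306 cmH2O·s/L.
C = Vt/(Pplat − PEEP) = 470.0 / (10.0 − 1) = 470.0/9.0 = 52.222 mL/cmH2O.
τ = R × C = 18.306 × 0.05222 L/cmH2O = 0.9559 s.
Fraction remaining at end-expiration = e^(−Te/τ) = e^(−2.00/0.9559) = 0.1234 → 12.34%.

12.3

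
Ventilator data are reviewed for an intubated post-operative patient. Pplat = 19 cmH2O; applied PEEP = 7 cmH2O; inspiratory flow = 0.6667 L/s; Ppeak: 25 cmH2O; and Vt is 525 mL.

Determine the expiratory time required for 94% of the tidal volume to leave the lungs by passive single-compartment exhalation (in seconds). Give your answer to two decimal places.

1.11

R = (PIP − Pplat)/V̇ = (25 − 19) / 0.6667 = 6.0/0.6667 = 9.0 cmH2O·s/L.
C = Vt/(Pplat − PEEP) = 525.0 / (19 − 7) = 525.0/12.0 = 43.75 mL/cmH2O.
τ = R × C = 9.0 × 0.04375 L/cmH2O = 0.3938 s.
t = −τ·ln(1 − 0.94) = −0.3938·ln(0.06) = 1.108 s.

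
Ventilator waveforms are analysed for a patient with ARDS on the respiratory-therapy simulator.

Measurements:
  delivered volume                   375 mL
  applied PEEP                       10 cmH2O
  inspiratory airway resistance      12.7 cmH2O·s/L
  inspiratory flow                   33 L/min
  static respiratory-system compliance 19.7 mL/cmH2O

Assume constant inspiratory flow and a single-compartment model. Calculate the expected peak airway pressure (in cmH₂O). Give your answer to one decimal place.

Flow: 33 L/min ÷ 60 = 0.55 L/s.
Equation of motion (constant flow): PIP = Vt/C + R·V̇ + PEEP.
PIP = 375/19.7 + 12.7×0.55 + 10 = 19.036 + 6.985 + 10 = 36.021 cmH2O.

36.0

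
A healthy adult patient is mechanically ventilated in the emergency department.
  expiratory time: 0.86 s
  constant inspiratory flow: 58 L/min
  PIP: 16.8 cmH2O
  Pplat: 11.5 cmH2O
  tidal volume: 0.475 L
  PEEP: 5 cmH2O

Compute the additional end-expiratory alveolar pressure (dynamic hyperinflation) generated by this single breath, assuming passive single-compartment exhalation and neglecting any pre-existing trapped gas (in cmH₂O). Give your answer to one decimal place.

Flow: 58 L/min ÷ 60 = 0.9667 L/s.
R = (PIP − Pplat)/V̇ = (16.8 − 11.5) / 0.9667 = 5.3/0.9667 = 5.483 cmH2O·s/L.
C = Vt/(Pplat − PEEP) = 475.0 / (11.5 − 5) = 475.0/6.5 = 73.077 mL/cmH2O.
τ = R × C = 5.483 × 0.07308 L/cmH2O = 0.4007 s.
Fraction remaining = e^(−Te/τ) = e^(−0.86/0.4007) = 0.1169; trapped volume = 475.0 × 0.1169 = 55.528 mL.
Additional alveolar pressure from trapping ≈ V_trapped / C = 55.528 / 73.077 = 0.7599 cmH2O.

0.8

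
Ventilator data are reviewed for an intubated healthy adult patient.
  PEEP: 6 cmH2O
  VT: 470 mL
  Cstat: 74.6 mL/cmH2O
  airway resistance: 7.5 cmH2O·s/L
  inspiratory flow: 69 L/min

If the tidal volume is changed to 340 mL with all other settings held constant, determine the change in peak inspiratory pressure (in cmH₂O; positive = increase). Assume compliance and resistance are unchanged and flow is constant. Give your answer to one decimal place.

-1.7

PIP = Vt/C + R·V̇ + PEEP (constant-flow equation of motion).
Only the elastic term changes: ΔPIP = ΔVt / C = (340 − 470) / 74.6 = -1.743 cmH2O.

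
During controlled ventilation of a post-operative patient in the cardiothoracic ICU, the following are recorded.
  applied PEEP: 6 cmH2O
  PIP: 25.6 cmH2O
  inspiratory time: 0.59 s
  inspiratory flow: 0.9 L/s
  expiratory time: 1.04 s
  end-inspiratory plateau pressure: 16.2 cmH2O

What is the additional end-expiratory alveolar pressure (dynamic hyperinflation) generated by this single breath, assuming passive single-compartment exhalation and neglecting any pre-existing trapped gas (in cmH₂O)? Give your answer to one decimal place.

1.5

Vt = flow × Ti = 0.9 L/s × 0.59 s × 1000 mL/L = 531.0 mL.
R = (PIP − Pplat)/V̇ = (25.6 − 16.2) / 0.9 = 9.4/0.9 = 10.444 cmH2O·s/L.
C = Vt/(Pplat − PEEP) = 531.0 / (16.2 − 6) = 531.0/10.2 = 52.059 mL/cmH2O.
τ = R × C = 10.444 × 0.05206 L/cmH2O = 0.5437 s.
Fraction remaining = e^(−Te/τ) = e^(−1.04/0.5437) = 0.1477; trapped volume = 531.0 × 0.1477 = 78.429 mL.
Additional alveolar pressure from trapping ≈ V_trapped / C = 78.429 / 52.059 = 1.507 cmH2O.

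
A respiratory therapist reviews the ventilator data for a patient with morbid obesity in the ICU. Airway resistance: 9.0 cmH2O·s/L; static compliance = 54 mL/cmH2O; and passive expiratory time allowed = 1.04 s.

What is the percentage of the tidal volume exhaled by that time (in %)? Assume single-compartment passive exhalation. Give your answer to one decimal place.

τ = R × C = 9.0 × 54 mL/cmH2O = 9.0 × 0.054 L/cmH2O = 0.486 s.
Passive exhalation: V(t)/V₀ = e^(−t/τ) = e^(−1.04/0.486) = 0.1177.
Fraction exhaled = 1 − 0.1177 = 0.8823 → 88.23%.

88.2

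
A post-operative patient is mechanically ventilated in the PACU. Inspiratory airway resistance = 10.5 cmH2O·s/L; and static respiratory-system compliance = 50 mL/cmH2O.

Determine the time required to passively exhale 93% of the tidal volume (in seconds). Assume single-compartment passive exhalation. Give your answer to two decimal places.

1.40

τ = R × C = 10.5 × 50 mL/cmH2O = 10.5 × 0.050 L/cmH2O = 0.525 s.
Exhaled fraction f = 1 − e^(−t/τ) → t = −τ·ln(1 − f) = −0.525·ln(0.07) = 1.396 s.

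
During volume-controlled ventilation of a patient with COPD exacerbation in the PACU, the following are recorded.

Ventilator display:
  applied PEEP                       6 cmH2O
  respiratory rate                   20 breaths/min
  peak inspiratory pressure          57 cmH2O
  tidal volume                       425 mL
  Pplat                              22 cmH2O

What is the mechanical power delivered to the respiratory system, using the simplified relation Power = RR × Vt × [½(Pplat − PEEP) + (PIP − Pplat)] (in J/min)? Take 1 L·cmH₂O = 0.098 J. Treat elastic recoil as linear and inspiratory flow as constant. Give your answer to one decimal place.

35.8

Per-breath work = Vt × [½(Pplat−PEEP) + (PIP−Pplat)] = 0.425 × [0.5×16.0 + 35.0] = 0.425 × 43.0 = 18.275 L·cmH2O.
Power = 20 × 18.275 = 365.5 L·cmH2O/min.
× 0.098 J/(L·cmH2O) → 35.819 J/min.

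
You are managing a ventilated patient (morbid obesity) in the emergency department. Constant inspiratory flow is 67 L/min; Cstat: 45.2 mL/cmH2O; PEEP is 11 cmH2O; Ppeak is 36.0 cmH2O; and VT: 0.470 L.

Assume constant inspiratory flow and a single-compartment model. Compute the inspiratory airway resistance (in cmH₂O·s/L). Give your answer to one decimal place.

Flow: 67 L/min ÷ 60 = 1.1167 L/s.
Equation of motion (constant flow): PIP = Vt/C + R·V̇ + PEEP.
R·V̇ = PIP − Vt/C − PEEP = 36.0 − 470/45.2 − 11 = 36.0 − 10.398 − 11 = 14.602 cmH2O.
R = 14.602 / 1.1167 = 13.076 cmH2O·s/L.

13.1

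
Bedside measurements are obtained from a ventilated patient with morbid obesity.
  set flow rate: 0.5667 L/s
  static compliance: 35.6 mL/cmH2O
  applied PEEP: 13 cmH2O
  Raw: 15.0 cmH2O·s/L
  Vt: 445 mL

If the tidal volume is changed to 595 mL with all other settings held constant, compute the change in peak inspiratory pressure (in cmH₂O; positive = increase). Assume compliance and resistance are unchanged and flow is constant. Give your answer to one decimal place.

4.2

PIP = Vt/C + R·V̇ + PEEP (constant-flow equation of motion).
Only the elastic term changes: ΔPIP = ΔVt / C = (595 − 445) / 35.6 = 4.213 cmH2O.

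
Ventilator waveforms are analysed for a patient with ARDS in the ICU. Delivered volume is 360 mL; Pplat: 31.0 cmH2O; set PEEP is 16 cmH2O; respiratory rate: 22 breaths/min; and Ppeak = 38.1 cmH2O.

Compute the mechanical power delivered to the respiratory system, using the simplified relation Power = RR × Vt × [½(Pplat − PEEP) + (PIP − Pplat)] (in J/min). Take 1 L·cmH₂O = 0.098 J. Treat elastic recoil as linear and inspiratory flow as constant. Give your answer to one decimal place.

Per-breath work = Vt × [½(Pplat−PEEP) + (PIP−Pplat)] = 0.360 × [0.5×15.0 + 7.1] = 0.360 × 14.6 = 5.256 L·cmH2O.
Power = 22 × 5.256 = 115.63 L·cmH2O/min.
× 0.098 J/(L·cmH2O) → 11.332 J/min.

11.3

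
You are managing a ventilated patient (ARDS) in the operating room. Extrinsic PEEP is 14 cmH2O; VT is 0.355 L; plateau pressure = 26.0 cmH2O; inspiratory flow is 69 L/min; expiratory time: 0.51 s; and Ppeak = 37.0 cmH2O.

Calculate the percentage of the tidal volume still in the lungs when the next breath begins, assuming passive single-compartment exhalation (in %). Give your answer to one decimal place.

Flow: 69 L/min ÷ 60 = 1.15 L/s.
R = (PIP − Pplat)/V̇ = (37.0 − 26.0) / 1.15 = 11.0/1.15 = 9.565 cmH2O·s/L.
C = Vt/(Pplat − PEEP) = 355.0 / (26.0 − 14) = 355.0/12.0 = 29.583 mL/cmH2O.
τ = R × C = 9.565 × 0.02958 L/cmH2O = 0.2829 s.
Fraction remaining at end-expiration = e^(−Te/τ) = e^(−0.51/0.2829) = 0.1648 → 16.48%.

16.5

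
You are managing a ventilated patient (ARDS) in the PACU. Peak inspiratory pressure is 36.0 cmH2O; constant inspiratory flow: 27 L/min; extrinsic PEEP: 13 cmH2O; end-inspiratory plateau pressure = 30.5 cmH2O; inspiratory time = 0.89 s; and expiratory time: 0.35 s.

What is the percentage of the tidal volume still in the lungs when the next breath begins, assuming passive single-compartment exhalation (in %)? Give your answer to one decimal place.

Flow: 27 L/min ÷ 60 = 0.45 L/s.
Vt = flow × Ti = 0.45 L/s × 0.89 s × 1000 mL/L = 400.5 mL.
R = (PIP − Pplat)/V̇ = (36.0 − 30.5) / 0.45 = 5.5/0.45 = 12.222 cmH2O·s/L.
C = Vt/(Pplat − PEEP) = 400.5 / (30.5 − 13) = 400.5/17.5 = 22.886 mL/cmH2O.
τ = R × C = 12.222 × 0.02289 L/cmH2O = 0.2798 s.
Fraction remaining at end-expiration = e^(−Te/τ) = e^(−0.35/0.2798) = 0.2862 → 28.62%.

28.6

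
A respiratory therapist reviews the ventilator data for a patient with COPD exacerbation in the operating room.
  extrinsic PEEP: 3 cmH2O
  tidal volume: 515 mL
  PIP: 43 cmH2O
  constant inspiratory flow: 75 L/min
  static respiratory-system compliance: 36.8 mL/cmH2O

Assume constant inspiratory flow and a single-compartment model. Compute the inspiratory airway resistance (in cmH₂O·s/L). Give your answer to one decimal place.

Flow: 75 L/min ÷ 60 = 1.25 L/s.
Equation of motion (constant flow): PIP = Vt/C + R·V̇ + PEEP.
R·V̇ = PIP − Vt/C − PEEP = 43 − 515/36.8 − 3 = 43 − 13.995 − 3 = 26.005 cmH2O.
R = 26.005 / 1.25 = 20.804 cmH2O·s/L.

20.8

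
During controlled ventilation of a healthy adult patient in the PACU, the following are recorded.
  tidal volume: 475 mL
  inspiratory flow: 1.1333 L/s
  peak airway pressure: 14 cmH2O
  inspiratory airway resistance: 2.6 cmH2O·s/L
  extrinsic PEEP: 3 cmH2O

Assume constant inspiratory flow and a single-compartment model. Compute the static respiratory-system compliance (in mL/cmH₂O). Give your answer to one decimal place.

59.0

Equation of motion (constant flow): PIP = Vt/C + R·V̇ + PEEP.
Vt/C = PIP − R·V̇ − PEEP = 14 − 2.6×1.1333 − 3 = 14 − 2.947 − 3 = 8.053 cmH2O.
C = Vt / 8.053 = 475 / 8.053 = 58.984 mL/cmH2O.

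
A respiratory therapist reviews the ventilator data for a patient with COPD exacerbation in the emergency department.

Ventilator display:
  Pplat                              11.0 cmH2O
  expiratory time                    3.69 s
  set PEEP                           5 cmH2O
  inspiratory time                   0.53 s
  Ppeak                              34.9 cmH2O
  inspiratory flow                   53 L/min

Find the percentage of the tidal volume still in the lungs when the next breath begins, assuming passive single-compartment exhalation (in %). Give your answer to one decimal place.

17.4

Flow: 53 L/min ÷ 60 = 0.8833 L/s.
Vt = flow × Ti = 0.8833 L/s × 0.53 s × 1000 mL/L = 468.15 mL.
R = (PIP − Pplat)/V̇ = (34.9 − 11.0) / 0.8833 = 23.9/0.8833 = 27.058 cmH2O·s/L.
C = Vt/(Pplat − PEEP) = 468.15 / (11.0 − 5) = 468.15/6.0 = 78.025 mL/cmH2O.
τ = R × C = 27.058 × 0.07803 L/cmH2O = 2.111 s.
Fraction remaining at end-expiration = e^(−Te/τ) = e^(−3.69/2.111) = 0.1741 → 17.41%.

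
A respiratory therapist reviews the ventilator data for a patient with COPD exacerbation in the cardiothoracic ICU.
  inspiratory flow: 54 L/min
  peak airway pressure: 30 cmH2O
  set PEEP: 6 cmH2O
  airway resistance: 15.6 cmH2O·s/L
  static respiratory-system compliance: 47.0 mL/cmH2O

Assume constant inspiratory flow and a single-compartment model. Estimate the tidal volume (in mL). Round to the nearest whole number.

468

Flow: 54 L/min ÷ 60 = 0.9 L/s.
Equation of motion (constant flow): PIP = Vt/C + R·V̇ + PEEP.
Vt/C = PIP − R·V̇ − PEEP = 30 − 14.04 − 6 = 9.96 cmH2O.
Vt = C × 9.96 = 47.0 × 9.96 = 468.12 mL.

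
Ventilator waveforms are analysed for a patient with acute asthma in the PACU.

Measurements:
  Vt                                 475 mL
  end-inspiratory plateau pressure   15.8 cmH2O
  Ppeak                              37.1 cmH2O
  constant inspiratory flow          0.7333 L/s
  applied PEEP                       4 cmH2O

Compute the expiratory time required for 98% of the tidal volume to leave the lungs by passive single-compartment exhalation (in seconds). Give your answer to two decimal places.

R = (PIP − Pplat)/V̇ = (37.1 − 15.8) / 0.7333 = 21.3/0.7333 = 29.047 cmH2O·s/L.
C = Vt/(Pplat − PEEP) = 475.0 / (15.8 − 4) = 475.0/11.8 = 40.254 mL/cmH2O.
τ = R × C = 29.047 × 0.04025 L/cmH2O = 1.169 s.
t = −τ·ln(1 − 0.98) = −1.169·ln(0.02) = 4.573 s.

4.57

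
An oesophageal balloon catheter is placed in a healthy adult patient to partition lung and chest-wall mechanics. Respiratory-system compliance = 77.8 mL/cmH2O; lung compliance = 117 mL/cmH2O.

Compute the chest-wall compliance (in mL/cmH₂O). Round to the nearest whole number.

232

1/Ccw = 1/Crs − 1/CL.
1/Ccw = 1/77.8 − 1/117 = 0.004306.
Ccw = 232.23 mL/cmH2O.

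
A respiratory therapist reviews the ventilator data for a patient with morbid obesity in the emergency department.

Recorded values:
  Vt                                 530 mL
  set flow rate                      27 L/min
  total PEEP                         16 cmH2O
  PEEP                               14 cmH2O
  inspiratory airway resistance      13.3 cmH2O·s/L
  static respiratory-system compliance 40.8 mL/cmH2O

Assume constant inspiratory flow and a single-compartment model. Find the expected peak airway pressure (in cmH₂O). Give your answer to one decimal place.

35.0

Flow: 27 L/min ÷ 60 = 0.45 L/s.
Total PEEP = 16 cmH2O (set 14 + intrinsic 2); this is the baseline alveolar pressure.
Equation of motion (constant flow): PIP = Vt/C + R·V̇ + PEEP.
PIP = 530/40.8 + 13.3×0.45 + 16 = 12.99 + 5.985 + 16 = 34.975 cmH2O.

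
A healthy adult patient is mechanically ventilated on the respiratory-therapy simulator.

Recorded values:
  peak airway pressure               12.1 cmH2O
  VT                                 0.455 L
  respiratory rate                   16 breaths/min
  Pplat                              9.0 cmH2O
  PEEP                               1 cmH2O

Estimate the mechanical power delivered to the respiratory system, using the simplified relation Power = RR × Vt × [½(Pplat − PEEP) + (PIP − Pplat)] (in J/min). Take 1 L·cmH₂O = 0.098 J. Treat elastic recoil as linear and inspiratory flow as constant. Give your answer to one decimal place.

Per-breath work = Vt × [½(Pplat−PEEP) + (PIP−Pplat)] = 0.455 × [0.5×8.0 + 3.1] = 0.455 × 7.1 = 3.231 L·cmH2O.
Power = 16 × 3.231 = 51.696 L·cmH2O/min.
× 0.098 J/(L·cmH2O) → 5.066 J/min.

5.1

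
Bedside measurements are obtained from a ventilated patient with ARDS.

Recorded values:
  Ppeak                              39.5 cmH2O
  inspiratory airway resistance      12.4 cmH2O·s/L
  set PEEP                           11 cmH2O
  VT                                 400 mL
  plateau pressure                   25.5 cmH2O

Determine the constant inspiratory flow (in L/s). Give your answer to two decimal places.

flow = (PIP − Pplat) / Raw = 14.0 / 12.4 = 1.129 L/s.

1.13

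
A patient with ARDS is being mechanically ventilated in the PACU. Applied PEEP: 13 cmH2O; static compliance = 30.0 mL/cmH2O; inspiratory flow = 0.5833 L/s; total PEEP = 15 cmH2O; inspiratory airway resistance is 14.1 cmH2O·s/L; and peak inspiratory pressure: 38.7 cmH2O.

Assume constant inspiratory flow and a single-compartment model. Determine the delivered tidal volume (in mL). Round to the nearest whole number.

Total PEEP = 15 cmH2O (set 13 + intrinsic 2); this is the baseline alveolar pressure.
Equation of motion (constant flow): PIP = Vt/C + R·V̇ + PEEP.
Vt/C = PIP − R·V̇ − PEEP = 38.7 − 8.225 − 15 = 15.475 cmH2O.
Vt = C × 15.475 = 30.0 × 15.475 = 464.25 mL.

464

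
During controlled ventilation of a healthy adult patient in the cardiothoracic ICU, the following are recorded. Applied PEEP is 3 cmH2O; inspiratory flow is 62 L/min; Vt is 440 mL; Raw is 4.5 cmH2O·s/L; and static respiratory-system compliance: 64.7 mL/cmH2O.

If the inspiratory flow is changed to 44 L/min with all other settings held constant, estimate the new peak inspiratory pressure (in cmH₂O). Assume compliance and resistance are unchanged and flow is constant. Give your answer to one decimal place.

Flow: 62 L/min ÷ 60 = 1.0333 L/s.
New flow: 44 L/min ÷ 60 = 0.7333 L/s.
PIP = Vt/C + R·V̇ + PEEP (constant-flow equation of motion).
Only the resistive term changes: ΔPIP = R × ΔV̇ = 4.5 × (0.7333 − 1.0333) = 4.5 × -0.3 = -1.35 cmH2O.
Original PIP = 440/64.7 + 4.5×1.0333 + 3 = 14.45 cmH2O; new PIP = 14.45 + (-1.35) = 13.1 cmH2O.

13.1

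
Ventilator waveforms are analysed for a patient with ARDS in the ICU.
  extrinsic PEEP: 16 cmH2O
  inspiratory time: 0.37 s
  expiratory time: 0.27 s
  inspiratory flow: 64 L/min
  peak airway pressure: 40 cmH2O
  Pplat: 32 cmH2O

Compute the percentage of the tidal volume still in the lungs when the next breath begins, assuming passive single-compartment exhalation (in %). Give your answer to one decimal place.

Flow: 64 L/min ÷ 60 = 1.0667 L/s.
Vt = flow × Ti = 1.0667 L/s × 0.37 s × 1000 mL/L = 394.68 mL.
R = (PIP − Pplat)/V̇ = (40 − 32) / 1.0667 = 8.0/1.0667 = 7.5 cmH2O·s/L.
C = Vt/(Pplat − PEEP) = 394.68 / (32 − 16) = 394.68/16.0 = 24.668 mL/cmH2O.
τ = R × C = 7.5 × 0.02467 L/cmH2O = 0.185 s.
Fraction remaining at end-expiration = e^(−Te/τ) = e^(−0.27/0.185) = 0.2324 → 23.24%.

23.2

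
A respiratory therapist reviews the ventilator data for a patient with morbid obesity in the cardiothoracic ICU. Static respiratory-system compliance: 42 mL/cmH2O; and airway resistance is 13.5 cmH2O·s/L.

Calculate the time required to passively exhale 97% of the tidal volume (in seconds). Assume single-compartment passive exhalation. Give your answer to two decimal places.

τ = R × C = 13.5 × 42 mL/cmH2O = 13.5 × 0.042 L/cmH2O = 0.567 s.
Exhaled fraction f = 1 − e^(−t/τ) → t = −τ·ln(1 − f) = −0.567·ln(0.03) = 1.988 s.

1.99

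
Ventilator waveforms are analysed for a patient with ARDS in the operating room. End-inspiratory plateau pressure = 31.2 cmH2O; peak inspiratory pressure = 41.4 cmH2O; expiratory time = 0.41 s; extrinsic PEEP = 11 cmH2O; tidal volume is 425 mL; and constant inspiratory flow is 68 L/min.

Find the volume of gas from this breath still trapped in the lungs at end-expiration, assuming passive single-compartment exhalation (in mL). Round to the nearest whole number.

49

Flow: 68 L/min ÷ 60 = 1.1333 L/s.
R = (PIP − Pplat)/V̇ = (41.4 − 31.2) / 1.1333 = 10.2/1.1333 = 9.0 cmH2O·s/L.
C = Vt/(Pplat − PEEP) = 425.0 / (31.2 − 11) = 425.0/20.2 = 21.04 mL/cmH2O.
τ = R × C = 9.0 × 0.02104 L/cmH2O = 0.1894 s.
Fraction remaining = e^(−Te/τ) = e^(−0.41/0.1894) = 0.1148.
Trapped volume = 425.0 × 0.1148 = 48.79 mL.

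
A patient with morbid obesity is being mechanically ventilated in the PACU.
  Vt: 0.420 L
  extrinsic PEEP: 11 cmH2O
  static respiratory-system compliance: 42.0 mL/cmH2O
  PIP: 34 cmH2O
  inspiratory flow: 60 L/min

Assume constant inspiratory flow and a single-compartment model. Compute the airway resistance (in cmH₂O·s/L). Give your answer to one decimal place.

Flow: 60 L/min ÷ 60 = 1 L/s.
Equation of motion (constant flow): PIP = Vt/C + R·V̇ + PEEP.
R·V̇ = PIP − Vt/C − PEEP = 34 − 420/42.0 − 11 = 34 − 10.0 − 11 = 13.0 cmH2O.
R = 13.0 / 1 = 13.0 cmH2O·s/L.

13.0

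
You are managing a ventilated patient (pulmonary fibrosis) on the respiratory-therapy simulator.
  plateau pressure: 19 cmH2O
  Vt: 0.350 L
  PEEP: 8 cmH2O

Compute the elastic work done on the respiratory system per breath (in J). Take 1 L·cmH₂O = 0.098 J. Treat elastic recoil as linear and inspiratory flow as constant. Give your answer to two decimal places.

0.19

Elastic work ≈ ½ × (Pplat − PEEP) × Vt = 0.5 × (19 − 8) × 0.350 L = 0.5 × 11.0 × 0.350 = 1.925 L·cmH2O.
× 0.098 J/(L·cmH2O) → 0.1887 J.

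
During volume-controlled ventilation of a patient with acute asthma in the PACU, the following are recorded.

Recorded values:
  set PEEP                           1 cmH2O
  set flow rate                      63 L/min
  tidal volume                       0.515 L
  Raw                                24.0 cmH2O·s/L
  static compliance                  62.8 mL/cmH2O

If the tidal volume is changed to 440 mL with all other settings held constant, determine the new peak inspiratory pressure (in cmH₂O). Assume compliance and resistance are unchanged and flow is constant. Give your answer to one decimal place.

33.2

Flow: 63 L/min ÷ 60 = 1.05 L/s.
PIP = Vt/C + R·V̇ + PEEP (constant-flow equation of motion).
Only the elastic term changes: ΔPIP = ΔVt / C = (440 − 515) / 62.8 = -1.194 cmH2O.
Original PIP = 515/62.8 + 24.0×1.05 + 1 = 34.401 cmH2O; new PIP = 34.401 + (-1.194) = 33.207 cmH2O.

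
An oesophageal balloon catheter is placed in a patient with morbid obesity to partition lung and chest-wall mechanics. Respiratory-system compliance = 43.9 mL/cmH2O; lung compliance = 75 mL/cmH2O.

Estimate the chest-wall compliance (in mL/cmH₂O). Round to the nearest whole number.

106

1/Ccw = 1/Crs − 1/CL.
1/Ccw = 1/43.9 − 1/75 = 0.009446.
Ccw = 105.86 mL/cmH2O.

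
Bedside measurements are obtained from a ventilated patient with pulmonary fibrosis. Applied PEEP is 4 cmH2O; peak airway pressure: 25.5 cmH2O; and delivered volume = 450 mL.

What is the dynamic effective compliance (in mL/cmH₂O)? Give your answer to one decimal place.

20.9

Dynamic compliance = Vt / (PIP − PEEP) = 450 / (25.5 − 4) = 450 / 21.5 = 20.93 mL/cmH2O.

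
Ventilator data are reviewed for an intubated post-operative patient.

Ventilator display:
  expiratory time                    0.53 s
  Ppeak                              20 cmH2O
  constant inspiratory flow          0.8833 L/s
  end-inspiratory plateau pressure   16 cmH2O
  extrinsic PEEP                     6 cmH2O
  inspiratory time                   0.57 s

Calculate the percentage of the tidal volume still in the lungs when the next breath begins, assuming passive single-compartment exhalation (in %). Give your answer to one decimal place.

Vt = flow × Ti = 0.8833 L/s × 0.57 s × 1000 mL/L = 503.48 mL.
R = (PIP − Pplat)/V̇ = (20 − 16) / 0.8833 = 4.0/0.8833 = 4.528 cmH2O·s/L.
C = Vt/(Pplat − PEEP) = 503.48 / (16 − 6) = 503.48/10.0 = 50.348 mL/cmH2O.
τ = R × C = 4.528 × 0.05035 L/cmH2O = 0.228 s.
Fraction remaining at end-expiration = e^(−Te/τ) = e^(−0.53/0.228) = 0.09783 → 9.783%.

9.8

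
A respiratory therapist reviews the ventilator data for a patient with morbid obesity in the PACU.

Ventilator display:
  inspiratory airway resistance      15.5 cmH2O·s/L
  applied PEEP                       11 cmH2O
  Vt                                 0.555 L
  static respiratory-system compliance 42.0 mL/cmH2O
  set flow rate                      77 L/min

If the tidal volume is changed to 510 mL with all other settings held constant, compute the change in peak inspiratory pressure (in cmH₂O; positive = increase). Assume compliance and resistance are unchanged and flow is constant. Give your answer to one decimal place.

-1.1

PIP = Vt/C + R·V̇ + PEEP (constant-flow equation of motion).
Only the elastic term changes: ΔPIP = ΔVt / C = (510 − 555) / 42.0 = -1.071 cmH2O.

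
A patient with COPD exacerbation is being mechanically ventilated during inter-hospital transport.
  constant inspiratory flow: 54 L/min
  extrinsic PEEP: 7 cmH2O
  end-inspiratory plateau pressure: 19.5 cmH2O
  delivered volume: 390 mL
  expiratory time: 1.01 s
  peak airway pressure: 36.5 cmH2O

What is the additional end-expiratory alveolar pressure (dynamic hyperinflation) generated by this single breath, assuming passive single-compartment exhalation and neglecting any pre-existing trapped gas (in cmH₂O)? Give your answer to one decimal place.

Flow: 54 L/min ÷ 60 = 0.9 L/s.
R = (PIP − Pplat)/V̇ = (36.5 − 19.5) / 0.9 = 17.0/0.9 = 18.889 cmH2O·s/L.
C = Vt/(Pplat − PEEP) = 390.0 / (19.5 − 7) = 390.0/12.5 = 31.2 mL/cmH2O.
τ = R × C = 18.889 × 0.0312 L/cmH2O = 0.5893 s.
Fraction remaining = e^(−Te/τ) = e^(−1.01/0.5893) = 0.1802; trapped volume = 390.0 × 0.1802 = 70.278 mL.
Additional alveolar pressure from trapping ≈ V_trapped / C = 70.278 / 31.2 = 2.253 cmH2O.

2.3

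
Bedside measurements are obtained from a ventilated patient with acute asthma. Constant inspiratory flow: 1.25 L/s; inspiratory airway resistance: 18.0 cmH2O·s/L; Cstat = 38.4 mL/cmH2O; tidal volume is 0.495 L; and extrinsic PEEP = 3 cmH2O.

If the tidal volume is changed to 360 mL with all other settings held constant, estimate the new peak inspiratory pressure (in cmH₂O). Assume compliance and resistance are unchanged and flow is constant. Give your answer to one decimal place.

34.9

PIP = Vt/C + R·V̇ + PEEP (constant-flow equation of motion).
Only the elastic term changes: ΔPIP = ΔVt / C = (360 − 495) / 38.4 = -3.516 cmH2O.
Original PIP = 495/38.4 + 18.0×1.25 + 3 = 38.391 cmH2O; new PIP = 38.391 + (-3.516) = 34.875 cmH2O.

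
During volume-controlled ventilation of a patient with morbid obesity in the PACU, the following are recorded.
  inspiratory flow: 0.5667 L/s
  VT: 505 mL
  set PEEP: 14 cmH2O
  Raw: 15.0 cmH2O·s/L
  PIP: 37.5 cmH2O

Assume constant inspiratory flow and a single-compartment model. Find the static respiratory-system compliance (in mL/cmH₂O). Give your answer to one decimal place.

33.7

Equation of motion (constant flow): PIP = Vt/C + R·V̇ + PEEP.
Vt/C = PIP − R·V̇ − PEEP = 37.5 − 15.0×0.5667 − 14 = 37.5 − 8.501 − 14 = 14.999 cmH2O.
C = Vt / 14.999 = 505 / 14.999 = 33.669 mL/cmH2O.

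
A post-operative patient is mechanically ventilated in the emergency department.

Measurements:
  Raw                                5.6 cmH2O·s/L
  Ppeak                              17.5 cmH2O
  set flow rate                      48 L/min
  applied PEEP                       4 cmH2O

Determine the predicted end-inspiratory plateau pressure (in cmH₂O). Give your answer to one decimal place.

Flow: 48 L/min ÷ 60 = 0.8 L/s.
Pplat = PIP − Raw × flow = 17.5 − 5.6 × 0.8 = 17.5 − 4.48 = 13.02 cmH2O.

13.0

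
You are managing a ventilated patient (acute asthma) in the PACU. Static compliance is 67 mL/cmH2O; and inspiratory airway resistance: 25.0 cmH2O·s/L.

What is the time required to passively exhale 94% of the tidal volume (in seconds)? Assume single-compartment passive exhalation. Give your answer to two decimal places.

4.71

τ = R × C = 25.0 × 67 mL/cmH2O = 25.0 × 0.067 L/cmH2O = 1.675 s.
Exhaled fraction f = 1 − e^(−t/τ) → t = −τ·ln(1 − f) = −1.675·ln(0.06) = 4.712 s.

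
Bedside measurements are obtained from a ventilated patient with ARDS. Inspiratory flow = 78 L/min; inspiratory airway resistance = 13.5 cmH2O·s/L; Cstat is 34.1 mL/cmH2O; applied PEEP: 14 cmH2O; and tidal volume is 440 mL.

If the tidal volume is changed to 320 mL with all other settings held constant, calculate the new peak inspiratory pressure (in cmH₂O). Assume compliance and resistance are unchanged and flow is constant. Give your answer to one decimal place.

Flow: 78 L/min ÷ 60 = 1.3 L/s.
PIP = Vt/C + R·V̇ + PEEP (constant-flow equation of motion).
Only the elastic term changes: ΔPIP = ΔVt / C = (320 − 440) / 34.1 = -3.519 cmH2O.
Original PIP = 440/34.1 + 13.5×1.3 + 14 = 44.453 cmH2O; new PIP = 44.453 + (-3.519) = 40.934 cmH2O.

40.9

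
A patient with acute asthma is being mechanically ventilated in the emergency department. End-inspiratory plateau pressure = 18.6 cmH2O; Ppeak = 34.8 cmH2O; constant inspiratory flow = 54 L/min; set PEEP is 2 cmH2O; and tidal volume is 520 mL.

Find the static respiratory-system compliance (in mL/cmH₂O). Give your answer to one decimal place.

31.3

Cstat = Vt / (Pplat − PEEP) = 520 / (18.6 − 2) = 520 / 16.6 = 31.325 mL/cmH2O.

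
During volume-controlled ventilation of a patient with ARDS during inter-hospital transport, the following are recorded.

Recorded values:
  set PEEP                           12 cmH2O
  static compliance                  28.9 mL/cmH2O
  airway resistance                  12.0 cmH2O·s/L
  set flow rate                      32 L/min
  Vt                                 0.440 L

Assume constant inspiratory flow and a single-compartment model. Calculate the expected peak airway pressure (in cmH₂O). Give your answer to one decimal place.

33.6

Flow: 32 L/min ÷ 60 = 0.5333 L/s.
Equation of motion (constant flow): PIP = Vt/C + R·V̇ + PEEP.
PIP = 440/28.9 + 12.0×0.5333 + 12 = 15.225 + 6.4 + 12 = 33.625 cmH2O.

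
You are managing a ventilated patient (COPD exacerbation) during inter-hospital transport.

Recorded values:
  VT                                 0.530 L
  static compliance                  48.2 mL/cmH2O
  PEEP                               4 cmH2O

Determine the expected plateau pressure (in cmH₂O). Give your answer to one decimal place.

Pplat = PEEP + Vt / Cstat = 4 + 530 / 48.2 = 4 + 10.996 = 14.996 cmH2O.

15.0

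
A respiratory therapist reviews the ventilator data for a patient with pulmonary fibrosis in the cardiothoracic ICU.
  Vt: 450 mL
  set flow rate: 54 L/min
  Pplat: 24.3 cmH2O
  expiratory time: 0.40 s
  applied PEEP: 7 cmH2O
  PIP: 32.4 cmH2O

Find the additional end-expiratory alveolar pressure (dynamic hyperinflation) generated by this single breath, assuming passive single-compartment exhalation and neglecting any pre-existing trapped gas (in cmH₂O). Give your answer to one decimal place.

Flow: 54 L/min ÷ 60 = 0.9 L/s.
R = (PIP − Pplat)/V̇ = (32.4 − 24.3) / 0.9 = 8.1/0.9 = 9.0 cmH2O·s/L.
C = Vt/(Pplat − PEEP) = 450.0 / (24.3 − 7) = 450.0/17.3 = 26.012 mL/cmH2O.
τ = R × C = 9.0 × 0.02601 L/cmH2O = 0.2341 s.
Fraction remaining = e^(−Te/τ) = e^(−0.40/0.2341) = 0.1811; trapped volume = 450.0 × 0.1811 = 81.495 mL.
Additional alveolar pressure from trapping ≈ V_trapped / C = 81.495 / 26.012 = 3.133 cmH2O.

3.1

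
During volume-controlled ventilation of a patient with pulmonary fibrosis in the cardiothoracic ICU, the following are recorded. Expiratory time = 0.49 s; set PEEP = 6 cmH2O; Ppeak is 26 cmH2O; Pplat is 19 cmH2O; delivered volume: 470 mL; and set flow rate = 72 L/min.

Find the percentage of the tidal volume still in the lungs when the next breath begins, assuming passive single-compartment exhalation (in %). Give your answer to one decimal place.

Flow: 72 L/min ÷ 60 = 1.2 L/s.
R = (PIP − Pplat)/V̇ = (26 − 19) / 1.2 = 7.0/1.2 = 5.833 cmH2O·s/L.
C = Vt/(Pplat − PEEP) = 470.0 / (19 − 6) = 470.0/13.0 = 36.154 mL/cmH2O.
τ = R × C = 5.833 × 0.03615 L/cmH2O = 0.2109 s.
Fraction remaining at end-expiration = e^(−Te/τ) = e^(−0.49/0.2109) = 0.09794 → 9.794%.

9.8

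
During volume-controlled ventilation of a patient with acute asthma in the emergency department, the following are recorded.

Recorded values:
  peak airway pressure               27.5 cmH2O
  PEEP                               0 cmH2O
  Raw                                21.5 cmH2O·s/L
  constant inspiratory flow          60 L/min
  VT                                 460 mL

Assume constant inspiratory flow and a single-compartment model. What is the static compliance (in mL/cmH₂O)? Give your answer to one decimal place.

Flow: 60 L/min ÷ 60 = 1 L/s.
Equation of motion (constant flow): PIP = Vt/C + R·V̇ + PEEP.
Vt/C = PIP − R·V̇ − PEEP = 27.5 − 21.5×1 − 0 = 27.5 − 21.5 − 0 = 6.0 cmH2O.
C = Vt / 6.0 = 460 / 6.0 = 76.667 mL/cmH2O.

76.7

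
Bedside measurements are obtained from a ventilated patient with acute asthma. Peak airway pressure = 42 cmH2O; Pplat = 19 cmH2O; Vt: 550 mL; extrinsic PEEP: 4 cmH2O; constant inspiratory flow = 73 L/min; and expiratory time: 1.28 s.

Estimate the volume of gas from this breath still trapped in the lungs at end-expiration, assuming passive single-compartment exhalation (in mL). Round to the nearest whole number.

Flow: 73 L/min ÷ 60 = 1.2167 L/s.
R = (PIP − Pplat)/V̇ = (42 − 19) / 1.2167 = 23.0/1.2167 = 18.904 cmH2O·s/L.
C = Vt/(Pplat − PEEP) = 550.0 / (19 − 4) = 550.0/15.0 = 36.667 mL/cmH2O.
τ = R × C = 18.904 × 0.03667 L/cmH2O = 0.6932 s.
Fraction remaining = e^(−Te/τ) = e^(−1.28/0.6932) = 0.1578.
Trapped volume = 550.0 × 0.1578 = 86.79 mL.

87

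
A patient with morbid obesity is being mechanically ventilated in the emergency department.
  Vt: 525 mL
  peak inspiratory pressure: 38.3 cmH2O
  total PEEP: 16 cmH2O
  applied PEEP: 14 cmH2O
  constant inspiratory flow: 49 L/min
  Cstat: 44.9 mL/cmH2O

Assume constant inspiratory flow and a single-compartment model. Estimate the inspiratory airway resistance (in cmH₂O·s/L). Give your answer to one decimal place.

13.0

Flow: 49 L/min ÷ 60 = 0.8167 L/s.
Total PEEP = 16 cmH2O (set 14 + intrinsic 2); this is the baseline alveolar pressure.
Equation of motion (constant flow): PIP = Vt/C + R·V̇ + PEEP.
R·V̇ = PIP − Vt/C − PEEP = 38.3 − 525/44.9 − 16 = 38.3 − 11.693 − 16 = 10.607 cmH2O.
R = 10.607 / 0.8167 = 12.988 cmH2O·s/L.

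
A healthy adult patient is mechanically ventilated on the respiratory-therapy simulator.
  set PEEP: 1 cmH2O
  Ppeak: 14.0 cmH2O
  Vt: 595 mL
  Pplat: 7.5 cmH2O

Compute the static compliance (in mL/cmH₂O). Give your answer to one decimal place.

91.5

Cstat = Vt / (Pplat − PEEP) = 595 / (7.5 − 1) = 595 / 6.5 = 91.538 mL/cmH2O.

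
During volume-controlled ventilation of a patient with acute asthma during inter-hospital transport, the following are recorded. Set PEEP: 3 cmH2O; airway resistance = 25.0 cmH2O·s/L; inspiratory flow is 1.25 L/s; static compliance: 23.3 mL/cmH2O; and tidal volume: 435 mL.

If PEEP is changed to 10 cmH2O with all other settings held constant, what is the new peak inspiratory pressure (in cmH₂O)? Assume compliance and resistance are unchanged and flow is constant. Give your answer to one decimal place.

PIP = Vt/C + R·V̇ + PEEP (constant-flow equation of motion).
Only the baseline term changes: ΔPIP = ΔPEEP = 10 − 3 = 7.0 cmH2O.
Original PIP = 435/23.3 + 25.0×1.25 + 3 = 52.92 cmH2O; new PIP = 52.92 + (7.0) = 59.92 cmH2O.

59.9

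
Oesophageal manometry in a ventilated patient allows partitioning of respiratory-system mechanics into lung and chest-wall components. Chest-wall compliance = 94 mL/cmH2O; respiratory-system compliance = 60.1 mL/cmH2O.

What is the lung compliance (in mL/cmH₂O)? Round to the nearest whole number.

167

1/CL = 1/Crs − 1/Ccw.
1/CL = 1/60.1 − 1/94 = 0.006001.
CL = 166.64 mL/cmH2O.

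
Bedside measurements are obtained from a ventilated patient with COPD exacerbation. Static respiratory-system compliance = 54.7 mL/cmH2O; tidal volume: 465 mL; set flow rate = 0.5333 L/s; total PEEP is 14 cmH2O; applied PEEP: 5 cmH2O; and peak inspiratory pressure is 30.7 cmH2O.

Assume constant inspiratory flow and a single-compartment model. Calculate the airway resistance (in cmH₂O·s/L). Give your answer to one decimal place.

15.4

Total PEEP = 14 cmH2O (set 5 + intrinsic 9); this is the baseline alveolar pressure.
Equation of motion (constant flow): PIP = Vt/C + R·V̇ + PEEP.
R·V̇ = PIP − Vt/C − PEEP = 30.7 − 465/54.7 − 14 = 30.7 − 8.501 − 14 = 8.199 cmH2O.
R = 8.199 / 0.5333 = 15.374 cmH2O·s/L.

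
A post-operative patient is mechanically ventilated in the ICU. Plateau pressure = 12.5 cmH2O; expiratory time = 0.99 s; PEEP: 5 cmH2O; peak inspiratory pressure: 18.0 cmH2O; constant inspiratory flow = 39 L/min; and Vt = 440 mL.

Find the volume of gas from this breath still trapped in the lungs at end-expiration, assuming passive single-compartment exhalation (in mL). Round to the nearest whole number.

60

Flow: 39 L/min ÷ 60 = 0.65 L/s.
R = (PIP − Pplat)/V̇ = (18.0 − 12.5) / 0.65 = 5.5/0.65 = 8.462 cmH2O·s/L.
C = Vt/(Pplat − PEEP) = 440.0 / (12.5 − 5) = 440.0/7.5 = 58.667 mL/cmH2O.
τ = R × C = 8.462 × 0.05867 L/cmH2O = 0.4965 s.
Fraction remaining = e^(−Te/τ) = e^(−0.99/0.4965) = 0.1362.
Trapped volume = 440.0 × 0.1362 = 59.928 mL.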